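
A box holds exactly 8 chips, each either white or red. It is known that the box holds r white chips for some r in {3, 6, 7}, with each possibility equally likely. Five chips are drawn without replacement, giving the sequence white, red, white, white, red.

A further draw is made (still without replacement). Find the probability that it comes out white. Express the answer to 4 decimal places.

0.6667

Under each hypothesis, the probability of the observed sequence is: P(data | r = 3) = (3/8)(5/7)(2/6)(1/5)(4/4) = 1/56; P(data | r = 6) = (6/8)(2/7)(5/6)(4/5)(1/4) = 1/28; P(data | r = 7) = (7/8)(1/7)(6/6)(5/5)(0/4) = 0.
The prior-weighted likelihoods are 1/3 · 1/56 = 1/168, 1/3 · 1/28 = 1/84, 1/3 · 0 = 0; summing to 1/56.
Normalising, the posterior is P(r = 3 | data) = 1/3, P(r = 6 | data) = 2/3, P(r = 7 | data) = 0.
The predictive probability is P(white next | data) = (0)(1/3) + (1)(2/3) = 2/3.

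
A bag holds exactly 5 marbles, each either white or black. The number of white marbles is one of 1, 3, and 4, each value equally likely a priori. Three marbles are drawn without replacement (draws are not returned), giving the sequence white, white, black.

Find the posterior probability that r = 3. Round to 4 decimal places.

0.5000

Under each hypothesis, the probability of the observed sequence is: P(data | r = 1) = (1/5)(0/4) = 0; P(data | r = 3) = (3/5)(2/4)(2/3) = 1/5; P(data | r = 4) = (4/5)(3/4)(1/3) = 1/5.
Weighting by the prior gives 1/3 · 0 = 0, 1/3 · 1/5 = 1/15, 1/3 · 1/5 = 1/15; with total 2/15.
By Bayes' rule, P(r = 3 | data) = (1/15) / (2/15) = 1/2.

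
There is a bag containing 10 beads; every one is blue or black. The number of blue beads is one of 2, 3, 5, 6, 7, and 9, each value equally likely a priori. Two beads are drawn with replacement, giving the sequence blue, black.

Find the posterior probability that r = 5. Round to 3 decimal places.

0.216

Compute the likelihood of the observed sequence for each case: P(data | r = 2) = (2/10)(8/10) = 4/25; P(data | r = 3) = (3/10)(7/10) = 21/100; P(data | r = 5) = (5/10)(5/10) = 1/4; P(data | r = 6) = (6/10)(4/10) = 6/25; P(data | r = 7) = (7/10)(3/10) = 21/100; P(data | r = 9) = (9/10)(1/10) = 9/100.
Multiplying each by its prior: 1/6 · 4/25 = 2/75, 1/6 · 21/100 = 7/200, 1/6 · 1/4 = 1/24, 1/6 · 6/25 = 1/25, 1/6 · 21/100 = 7/200, 1/6 · 9/100 = 3/200; with total 29/150.
So P(r = 5 | data) = (1/24) / (29/150) = 25/116.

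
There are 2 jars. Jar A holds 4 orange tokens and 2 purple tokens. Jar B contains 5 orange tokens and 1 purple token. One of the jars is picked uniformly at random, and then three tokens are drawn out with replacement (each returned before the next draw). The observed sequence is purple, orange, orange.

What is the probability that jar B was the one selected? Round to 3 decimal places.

0.439

For each hypothesis, P(data | H) works out to: P(data | jar A) = (2/6)(4/6)(4/6) = 4/27; P(data | jar B) = (1/6)(5/6)(5/6) = 25/216.
The prior-weighted likelihoods are 1/2 · 4/27 = 2/27, 1/2 · 25/216 = 25/432; summing to 19/144.
Therefore the posterior P(jar B | data) = (25/432) / (19/144) = 25/57.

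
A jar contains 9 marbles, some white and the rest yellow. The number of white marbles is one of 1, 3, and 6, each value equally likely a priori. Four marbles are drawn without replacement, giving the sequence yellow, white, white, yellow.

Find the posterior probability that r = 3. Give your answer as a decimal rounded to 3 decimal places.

0.500

Compute the likelihood of the observed sequence for each case: P(data | r = 1) = (8/9)(1/8)(0/7) = 0; P(data | r = 3) = (6/9)(3/8)(2/7)(5/6) = 5/84; P(data | r = 6) = (3/9)(6/8)(5/7)(2/6) = 5/84.
The prior-weighted likelihoods are 1/3 · 0 = 0, 1/3 · 5/84 = 5/252, 1/3 · 5/84 = 5/252; with total 5/126.
Therefore the posterior P(r = 3 | data) = (5/252) / (5/126) = 1/2.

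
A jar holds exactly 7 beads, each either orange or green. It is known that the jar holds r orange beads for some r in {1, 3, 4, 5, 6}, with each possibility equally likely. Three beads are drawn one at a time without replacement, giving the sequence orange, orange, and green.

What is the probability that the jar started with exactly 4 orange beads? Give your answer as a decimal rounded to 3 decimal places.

The likelihood of the observed sequence under each hypothesis: P(data | r = 1) = (1/7)(0/6) = 0; P(data | r = 3) = (3/7)(2/6)(4/5) = 4/35; P(data | r = 4) = (4/7)(3/6)(3/5) = 6/35; P(data | r = 5) = (5/7)(4/6)(2/5) = 4/21; P(data | r = 6) = (6/7)(5/6)(1/5) = 1/7.
The prior-weighted likelihoods are 1/5 · 0 = 0, 1/5 · 4/35 = 4/175, 1/5 · 6/35 = 6/175, 1/5 · 4/21 = 4/105, 1/5 · 1/7 = 1/35; with total 13/105.
Therefore the posterior P(r = 4 | data) = (6/175) / (13/105) = 18/65.

0.277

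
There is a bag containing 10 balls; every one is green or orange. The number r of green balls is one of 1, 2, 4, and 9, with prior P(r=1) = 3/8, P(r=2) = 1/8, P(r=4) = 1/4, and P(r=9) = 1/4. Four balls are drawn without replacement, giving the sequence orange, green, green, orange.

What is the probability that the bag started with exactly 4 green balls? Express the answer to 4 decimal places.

0.8654

The likelihood of the observed sequence under each hypothesis: P(data | r = 1) = (9/10)(1/9)(0/8) = 0; P(data | r = 2) = (8/10)(2/9)(1/8)(7/7) = 1/45; P(data | r = 4) = (6/10)(4/9)(3/8)(5/7) = 1/14; P(data | r = 9) = (1/10)(9/9)(8/8)(0/7) = 0.
The prior-weighted likelihoods are 3/8 · 0 = 0, 1/8 · 1/45 = 1/360, 1/4 · 1/14 = 1/56, 1/4 · 0 = 0; summing to 13/630.
Hence P(r = 4 | data) = (1/56) / (13/630) = 45/52.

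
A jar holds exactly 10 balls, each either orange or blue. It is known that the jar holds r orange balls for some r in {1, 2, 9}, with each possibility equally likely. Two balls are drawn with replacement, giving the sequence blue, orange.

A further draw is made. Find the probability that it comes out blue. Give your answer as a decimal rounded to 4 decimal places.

For each hypothesis, P(data | H) works out to: P(data | r = 1) = (9/10)(1/10) = 9/100; P(data | r = 2) = (8/10)(2/10) = 4/25; P(data | r = 9) = (1/10)(9/10) = 9/100.
The prior-weighted likelihoods are 1/3 · 9/100 = 3/100, 1/3 · 4/25 = 4/75, 1/3 · 9/100 = 3/100; summing to 17/150.
The posterior is then P(r = 1 | data) = 9/34, P(r = 2 | data) = 8/17, P(r = 9 | data) = 9/34.
Averaging over the posterior, P(blue next | data) = (9/10)(9/34) + (4/5)(8/17) + (1/10)(9/34) = 109/170.

0.6412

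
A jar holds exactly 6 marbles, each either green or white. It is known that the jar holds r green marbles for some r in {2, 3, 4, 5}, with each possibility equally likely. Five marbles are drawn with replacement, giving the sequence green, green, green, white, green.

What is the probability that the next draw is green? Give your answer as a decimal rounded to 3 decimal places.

0.696

The likelihood of the observed sequence under each hypothesis: P(data | r = 2) = (2/6)(2/6)(2/6)(4/6)(2/6) = 0.0082305; P(data | r = 3) = (3/6)(3/6)(3/6)(3/6)(3/6) = 0.03125; P(data | r = 4) = (4/6)(4/6)(4/6)(2/6)(4/6) = 0.065844; P(data | r = 5) = (5/6)(5/6)(5/6)(1/6)(5/6) = 0.080376.
Weighting by the prior gives 1/4 · 0.0082305 = 0.0020576, 1/4 · 0.03125 = 0.0078125, 1/4 · 0.065844 = 0.016461, 1/4 · 0.080376 = 0.020094; these sum to 0.046425.
Dividing through by the total gives posterior P(r = 2 | data) = 0.044321, P(r = 3 | data) = 0.16828, P(r = 4 | data) = 0.35457, P(r = 5 | data) = 0.43283.
So P(green next | data) = Σ P(green next | H) P(H | data) = (1/3)(0.044321) + (1/2)(0.16828) + (2/3)(0.35457) + (5/6)(0.43283) = 0.69598.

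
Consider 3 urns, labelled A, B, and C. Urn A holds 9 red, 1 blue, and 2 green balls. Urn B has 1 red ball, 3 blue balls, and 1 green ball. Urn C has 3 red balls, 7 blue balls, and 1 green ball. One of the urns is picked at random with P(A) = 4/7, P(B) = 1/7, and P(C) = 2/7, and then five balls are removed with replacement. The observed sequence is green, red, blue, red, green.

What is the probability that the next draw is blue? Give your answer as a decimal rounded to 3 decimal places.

0.217

Under each hypothesis, the probability of the observed sequence is: P(data | urn A) = (2/12)(9/12)(1/12)(9/12)(2/12) = 0.0013021; P(data | urn B) = (1/5)(1/5)(3/5)(1/5)(1/5) = 0.00096; P(data | urn C) = (1/11)(3/11)(7/11)(3/11)(1/11) = 0.00039118.
Weighting by the prior gives 4/7 · 0.0013021 = 0.00074405, 1/7 · 0.00096 = 0.00013714, 2/7 · 0.00039118 = 0.00011177; with total 0.00099296.
Normalising, the posterior is P(urn A | data) = 0.74933, P(urn B | data) = 0.13812, P(urn C | data) = 0.11256.
The predictive probability is P(blue next | data) = (1/12)(0.74933) + (3/5)(0.13812) + (7/11)(0.11256) = 0.21694.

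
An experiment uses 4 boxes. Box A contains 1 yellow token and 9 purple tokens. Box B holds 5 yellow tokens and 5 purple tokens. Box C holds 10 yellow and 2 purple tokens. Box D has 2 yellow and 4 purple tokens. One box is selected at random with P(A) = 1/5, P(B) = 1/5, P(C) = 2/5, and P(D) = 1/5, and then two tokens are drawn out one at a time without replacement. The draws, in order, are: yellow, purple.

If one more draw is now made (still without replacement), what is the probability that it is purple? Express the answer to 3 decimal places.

Compute the likelihood of the observed sequence for each case: P(data | box A) = (1/10)(9/9) = 0.1; P(data | box B) = (5/10)(5/9) = 0.27778; P(data | box C) = (10/12)(2/11) = 0.15152; P(data | box D) = (2/6)(4/5) = 0.26667.
Weighting by the prior gives 1/5 · 0.1 = 0.02, 1/5 · 0.27778 = 0.055556, 2/5 · 0.15152 = 0.060606, 1/5 · 0.26667 = 0.053333; summing to 0.18949.
Normalising, the posterior is P(box A | data) = 0.10554, P(box B | data) = 0.29318, P(box C | data) = 0.31983, P(box D | data) = 0.28145.
So P(purple next | data) = Σ P(purple next | H) P(H | data) = (1)(0.10554) + (1/2)(0.29318) + (1/10)(0.31983) + (3/4)(0.28145) = 0.4952.

0.495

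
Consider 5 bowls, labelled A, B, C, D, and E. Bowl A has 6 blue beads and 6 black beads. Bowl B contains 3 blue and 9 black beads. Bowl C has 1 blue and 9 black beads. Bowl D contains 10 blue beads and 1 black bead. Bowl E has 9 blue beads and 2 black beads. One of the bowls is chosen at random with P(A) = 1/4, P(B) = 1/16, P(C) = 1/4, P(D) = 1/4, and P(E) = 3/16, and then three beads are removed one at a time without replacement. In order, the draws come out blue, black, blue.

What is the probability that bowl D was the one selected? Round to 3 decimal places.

The likelihood of the observed sequence under each hypothesis: P(data | bowl A) = (6/12)(6/11)(5/10) = 0.13636; P(data | bowl B) = (3/12)(9/11)(2/10) = 0.040909; P(data | bowl C) = (1/10)(9/9)(0/8) = 0; P(data | bowl D) = (10/11)(1/10)(9/9) = 0.090909; P(data | bowl E) = (9/11)(2/10)(8/9) = 0.14545.
Multiplying each by its prior: 1/4 · 0.13636 = 0.034091, 1/16 · 0.040909 = 0.0025568, 1/4 · 0 = 0, 1/4 · 0.090909 = 0.022727, 3/16 · 0.14545 = 0.027273; these sum to 0.086648.
Hence P(bowl D | data) = (0.022727) / (0.086648) = 0.2623.

0.262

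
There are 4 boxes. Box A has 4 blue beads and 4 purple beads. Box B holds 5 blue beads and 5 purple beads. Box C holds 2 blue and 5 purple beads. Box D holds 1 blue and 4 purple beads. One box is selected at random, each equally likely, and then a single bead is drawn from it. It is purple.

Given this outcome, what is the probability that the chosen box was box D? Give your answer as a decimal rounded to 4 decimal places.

For each hypothesis, P(data | H) works out to: P(data | box A) = (4/8) = 1/2; P(data | box B) = (5/10) = 1/2; P(data | box C) = (5/7) = 5/7; P(data | box D) = (4/5) = 4/5.
The prior-weighted likelihoods are 1/4 · 1/2 = 1/8, 1/4 · 1/2 = 1/8, 1/4 · 5/7 = 5/28, 1/4 · 4/5 = 1/5; these sum to 22/35.
By Bayes' rule, P(box D | data) = (1/5) / (22/35) = 7/22.

0.3182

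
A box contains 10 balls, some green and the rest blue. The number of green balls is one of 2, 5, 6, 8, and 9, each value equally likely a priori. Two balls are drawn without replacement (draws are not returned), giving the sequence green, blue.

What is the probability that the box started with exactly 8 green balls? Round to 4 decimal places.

0.1778

For each hypothesis, P(data | H) works out to: P(data | r = 2) = (2/10)(8/9) = 8/45; P(data | r = 5) = (5/10)(5/9) = 5/18; P(data | r = 6) = (6/10)(4/9) = 4/15; P(data | r = 8) = (8/10)(2/9) = 8/45; P(data | r = 9) = (9/10)(1/9) = 1/10.
The prior-weighted likelihoods are 1/5 · 8/45 = 8/225, 1/5 · 5/18 = 1/18, 1/5 · 4/15 = 4/75, 1/5 · 8/45 = 8/225, 1/5 · 1/10 = 1/50; these sum to 1/5.
Therefore the posterior P(r = 8 | data) = (8/225) / (1/5) = 8/45.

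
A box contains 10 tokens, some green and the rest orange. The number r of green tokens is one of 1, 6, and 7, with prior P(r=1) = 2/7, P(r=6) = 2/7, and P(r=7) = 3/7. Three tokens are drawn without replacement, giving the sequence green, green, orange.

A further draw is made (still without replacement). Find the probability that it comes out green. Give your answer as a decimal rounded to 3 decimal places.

Compute the likelihood of the observed sequence for each case: P(data | r = 1) = (1/10)(0/9) = 0; P(data | r = 6) = (6/10)(5/9)(4/8) = 1/6; P(data | r = 7) = (7/10)(6/9)(3/8) = 7/40.
The prior-weighted likelihoods are 2/7 · 0 = 0, 2/7 · 1/6 = 1/21, 3/7 · 7/40 = 3/40; with total 103/840.
The posterior is then P(r = 1 | data) = 0, P(r = 6 | data) = 40/103, P(r = 7 | data) = 63/103.
Averaging over the posterior, P(green next | data) = (4/7)(40/103) + (5/7)(63/103) = 475/721.

0.659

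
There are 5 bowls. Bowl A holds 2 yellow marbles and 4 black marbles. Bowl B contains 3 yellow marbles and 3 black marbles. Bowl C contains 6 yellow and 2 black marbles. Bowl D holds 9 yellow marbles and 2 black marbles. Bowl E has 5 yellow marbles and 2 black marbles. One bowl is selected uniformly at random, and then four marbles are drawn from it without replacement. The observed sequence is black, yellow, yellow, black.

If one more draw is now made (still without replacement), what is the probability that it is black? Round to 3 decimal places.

For each hypothesis, P(data | H) works out to: P(data | bowl A) = (4/6)(2/5)(1/4)(3/3) = 0.066667; P(data | bowl B) = (3/6)(3/5)(2/4)(2/3) = 0.1; P(data | bowl C) = (2/8)(6/7)(5/6)(1/5) = 0.035714; P(data | bowl D) = (2/11)(9/10)(8/9)(1/8) = 0.018182; P(data | bowl E) = (2/7)(5/6)(4/5)(1/4) = 0.047619.
Weighting by the prior gives 1/5 · 0.066667 = 0.013333, 1/5 · 0.1 = 0.02, 1/5 · 0.035714 = 0.0071429, 1/5 · 0.018182 = 0.0036364, 1/5 · 0.047619 = 0.0095238; summing to 0.053636.
Normalising, the posterior is P(bowl A | data) = 0.24859, P(bowl B | data) = 0.37288, P(bowl C | data) = 0.13317, P(bowl D | data) = 0.067797, P(bowl E | data) = 0.17756.
The predictive probability is P(black next | data) = (1)(0.24859) + (1/2)(0.37288) + (0)(0.13317) + (0)(0.067797) + (0)(0.17756) = 0.43503.

0.435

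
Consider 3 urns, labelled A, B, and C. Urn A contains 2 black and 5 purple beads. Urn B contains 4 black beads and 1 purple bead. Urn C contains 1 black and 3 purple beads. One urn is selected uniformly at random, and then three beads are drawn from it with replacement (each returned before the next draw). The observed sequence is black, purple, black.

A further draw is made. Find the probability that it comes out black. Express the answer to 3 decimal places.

For each hypothesis, P(data | H) works out to: P(data | urn A) = (2/7)(5/7)(2/7) = 0.058309; P(data | urn B) = (4/5)(1/5)(4/5) = 0.128; P(data | urn C) = (1/4)(3/4)(1/4) = 0.046875.
Multiplying each by its prior: 1/3 · 0.058309 = 0.019436, 1/3 · 0.128 = 0.042667, 1/3 · 0.046875 = 0.015625; with total 0.077728.
The posterior is then P(urn A | data) = 0.25006, P(urn B | data) = 0.54892, P(urn C | data) = 0.20102.
So P(black next | data) = Σ P(black next | H) P(H | data) = (2/7)(0.25006) + (4/5)(0.54892) + (1/4)(0.20102) = 0.56084.

0.561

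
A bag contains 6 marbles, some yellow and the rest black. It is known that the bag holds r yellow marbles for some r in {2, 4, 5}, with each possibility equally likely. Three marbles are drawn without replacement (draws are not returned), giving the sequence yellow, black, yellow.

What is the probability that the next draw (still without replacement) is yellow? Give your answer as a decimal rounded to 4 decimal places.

The likelihood of the observed sequence under each hypothesis: P(data | r = 2) = (2/6)(4/5)(1/4) = 1/15; P(data | r = 4) = (4/6)(2/5)(3/4) = 1/5; P(data | r = 5) = (5/6)(1/5)(4/4) = 1/6.
Multiplying each by its prior: 1/3 · 1/15 = 1/45, 1/3 · 1/5 = 1/15, 1/3 · 1/6 = 1/18; summing to 13/90.
The posterior is then P(r = 2 | data) = 2/13, P(r = 4 | data) = 6/13, P(r = 5 | data) = 5/13.
Averaging over the posterior, P(yellow next | data) = (0)(2/13) + (2/3)(6/13) + (1)(5/13) = 9/13.

0.6923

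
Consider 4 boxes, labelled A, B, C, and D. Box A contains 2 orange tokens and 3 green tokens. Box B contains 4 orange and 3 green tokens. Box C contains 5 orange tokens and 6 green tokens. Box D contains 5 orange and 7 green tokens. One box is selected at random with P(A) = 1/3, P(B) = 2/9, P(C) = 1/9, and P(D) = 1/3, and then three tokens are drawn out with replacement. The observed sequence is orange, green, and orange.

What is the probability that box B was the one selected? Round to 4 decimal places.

Compute the likelihood of the observed sequence for each case: P(data | box A) = (2/5)(3/5)(2/5) = 0.096; P(data | box B) = (4/7)(3/7)(4/7) = 0.13994; P(data | box C) = (5/11)(6/11)(5/11) = 0.1127; P(data | box D) = (5/12)(7/12)(5/12) = 0.10127.
Multiplying each by its prior: 1/3 · 0.096 = 0.032, 2/9 · 0.13994 = 0.031098, 1/9 · 0.1127 = 0.012522, 1/3 · 0.10127 = 0.033758; these sum to 0.10938.
By Bayes' rule, P(box B | data) = (0.031098) / (0.10938) = 0.28432.

0.2843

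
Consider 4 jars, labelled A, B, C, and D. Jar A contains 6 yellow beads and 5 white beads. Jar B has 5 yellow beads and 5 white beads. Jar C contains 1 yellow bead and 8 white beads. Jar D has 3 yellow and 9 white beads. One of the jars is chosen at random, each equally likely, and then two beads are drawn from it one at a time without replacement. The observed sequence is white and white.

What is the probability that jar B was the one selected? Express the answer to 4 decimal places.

0.1287

The likelihood of the observed sequence under each hypothesis: P(data | jar A) = (5/11)(4/10) = 2/11; P(data | jar B) = (5/10)(4/9) = 2/9; P(data | jar C) = (8/9)(7/8) = 7/9; P(data | jar D) = (9/12)(8/11) = 6/11.
Multiplying each by its prior: 1/4 · 2/11 = 1/22, 1/4 · 2/9 = 1/18, 1/4 · 7/9 = 7/36, 1/4 · 6/11 = 3/22; with total 19/44.
Therefore the posterior P(jar B | data) = (1/18) / (19/44) = 22/171.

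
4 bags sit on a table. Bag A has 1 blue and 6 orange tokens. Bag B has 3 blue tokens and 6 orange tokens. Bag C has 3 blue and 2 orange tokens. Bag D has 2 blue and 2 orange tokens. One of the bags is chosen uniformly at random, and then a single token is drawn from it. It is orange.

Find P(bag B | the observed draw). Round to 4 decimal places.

Under each hypothesis, the probability of this draw is: P(data | bag A) = (6/7) = 6/7; P(data | bag B) = (6/9) = 2/3; P(data | bag C) = (2/5) = 2/5; P(data | bag D) = (2/4) = 1/2.
Weighting by the prior gives 1/4 · 6/7 = 3/14, 1/4 · 2/3 = 1/6, 1/4 · 2/5 = 1/10, 1/4 · 1/2 = 1/8; summing to 509/840.
By Bayes' rule, P(bag B | data) = (1/6) / (509/840) = 140/509.

0.2750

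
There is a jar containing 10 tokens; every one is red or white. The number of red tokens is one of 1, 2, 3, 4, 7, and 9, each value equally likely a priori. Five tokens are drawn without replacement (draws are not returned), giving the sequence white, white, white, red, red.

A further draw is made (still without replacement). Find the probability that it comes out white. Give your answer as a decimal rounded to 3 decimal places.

Under each hypothesis, the probability of the observed sequence is: P(data | r = 1) = (9/10)(8/9)(7/8)(1/7)(0/6) = 0; P(data | r = 2) = (8/10)(7/9)(6/8)(2/7)(1/6) = 0.022222; P(data | r = 3) = (7/10)(6/9)(5/8)(3/7)(2/6) = 0.041667; P(data | r = 4) = (6/10)(5/9)(4/8)(4/7)(3/6) = 0.047619; P(data | r = 7) = (3/10)(2/9)(1/8)(7/7)(6/6) = 0.0083333; P(data | r = 9) = (1/10)(0/9) = 0.
Multiplying each by its prior: 1/6 · 0 = 0, 1/6 · 0.022222 = 0.0037037, 1/6 · 0.041667 = 0.0069444, 1/6 · 0.047619 = 0.0079365, 1/6 · 0.0083333 = 0.0013889, 1/6 · 0 = 0; with total 0.019974.
Dividing through by the total gives posterior P(r = 1 | data) = 0, P(r = 2 | data) = 0.18543, P(r = 3 | data) = 0.34768, P(r = 4 | data) = 0.39735, P(r = 7 | data) = 0.069536, P(r = 9 | data) = 0.
Averaging over the posterior, P(white next | data) = (1)(0.18543) + (4/5)(0.34768) + (3/5)(0.39735) + (0)(0.069536) = 0.70199.

0.702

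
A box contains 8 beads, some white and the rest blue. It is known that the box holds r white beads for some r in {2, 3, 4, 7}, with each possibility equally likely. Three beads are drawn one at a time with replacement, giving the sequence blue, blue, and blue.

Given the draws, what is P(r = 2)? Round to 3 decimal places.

0.532

Compute the likelihood of the observed sequence for each case: P(data | r = 2) = (6/8)(6/8)(6/8) = 0.42188; P(data | r = 3) = (5/8)(5/8)(5/8) = 0.24414; P(data | r = 4) = (4/8)(4/8)(4/8) = 0.125; P(data | r = 7) = (1/8)(1/8)(1/8) = 0.0019531.
Weighting by the prior gives 1/4 · 0.42188 = 0.10547, 1/4 · 0.24414 = 0.061035, 1/4 · 0.125 = 0.03125, 1/4 · 0.0019531 = 0.00048828; with total 0.19824.
By Bayes' rule, P(r = 2 | data) = (0.10547) / (0.19824) = 0.53202.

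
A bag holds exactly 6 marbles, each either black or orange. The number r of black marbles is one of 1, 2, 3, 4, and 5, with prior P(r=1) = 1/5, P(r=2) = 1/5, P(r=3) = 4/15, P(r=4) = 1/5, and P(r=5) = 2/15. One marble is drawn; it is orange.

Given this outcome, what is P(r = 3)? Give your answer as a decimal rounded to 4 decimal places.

0.2553

Under each hypothesis, the probability of this draw is: P(data | r = 1) = (5/6) = 5/6; P(data | r = 2) = (4/6) = 2/3; P(data | r = 3) = (3/6) = 1/2; P(data | r = 4) = (2/6) = 1/3; P(data | r = 5) = (1/6) = 1/6.
Weighting by the prior gives 1/5 · 5/6 = 1/6, 1/5 · 2/3 = 2/15, 4/15 · 1/2 = 2/15, 1/5 · 1/3 = 1/15, 2/15 · 1/6 = 1/45; these sum to 47/90.
So P(r = 3 | data) = (2/15) / (47/90) = 12/47.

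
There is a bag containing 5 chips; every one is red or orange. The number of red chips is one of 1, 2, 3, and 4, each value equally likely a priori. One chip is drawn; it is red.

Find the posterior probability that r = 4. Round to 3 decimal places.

The likelihood of this draw under each hypothesis: P(data | r = 1) = (1/5) = 1/5; P(data | r = 2) = (2/5) = 2/5; P(data | r = 3) = (3/5) = 3/5; P(data | r = 4) = (4/5) = 4/5.
Weighting by the prior gives 1/4 · 1/5 = 1/20, 1/4 · 2/5 = 1/10, 1/4 · 3/5 = 3/20, 1/4 · 4/5 = 1/5; summing to 1/2.
Hence P(r = 4 | data) = (1/5) / (1/2) = 2/5.

0.400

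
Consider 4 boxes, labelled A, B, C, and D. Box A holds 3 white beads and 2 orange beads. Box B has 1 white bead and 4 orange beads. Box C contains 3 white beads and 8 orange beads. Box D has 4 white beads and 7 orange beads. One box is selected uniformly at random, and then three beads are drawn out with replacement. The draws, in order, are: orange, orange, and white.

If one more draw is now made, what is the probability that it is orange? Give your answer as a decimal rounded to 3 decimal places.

0.658

The likelihood of the observed sequence under each hypothesis: P(data | box A) = (2/5)(2/5)(3/5) = 0.096; P(data | box B) = (4/5)(4/5)(1/5) = 0.128; P(data | box C) = (8/11)(8/11)(3/11) = 0.14425; P(data | box D) = (7/11)(7/11)(4/11) = 0.14726.
The prior-weighted likelihoods are 1/4 · 0.096 = 0.024, 1/4 · 0.128 = 0.032, 1/4 · 0.14425 = 0.036063, 1/4 · 0.14726 = 0.036814; with total 0.12888.
The posterior is then P(box A | data) = 0.18622, P(box B | data) = 0.2483, P(box C | data) = 0.27982, P(box D | data) = 0.28565.
The predictive probability is P(orange next | data) = (2/5)(0.18622) + (4/5)(0.2483) + (8/11)(0.27982) + (7/11)(0.28565) = 0.65842.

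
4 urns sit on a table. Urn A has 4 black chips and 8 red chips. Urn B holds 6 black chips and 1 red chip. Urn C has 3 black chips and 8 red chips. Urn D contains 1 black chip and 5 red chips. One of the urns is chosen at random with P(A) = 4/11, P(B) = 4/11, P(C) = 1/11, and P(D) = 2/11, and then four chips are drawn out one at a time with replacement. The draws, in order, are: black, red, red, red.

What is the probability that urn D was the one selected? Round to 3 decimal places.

0.274

For each hypothesis, P(data | H) works out to: P(data | urn A) = (4/12)(8/12)(8/12)(8/12) = 0.098765; P(data | urn B) = (6/7)(1/7)(1/7)(1/7) = 0.002499; P(data | urn C) = (3/11)(8/11)(8/11)(8/11) = 0.10491; P(data | urn D) = (1/6)(5/6)(5/6)(5/6) = 0.096451.
Weighting by the prior gives 4/11 · 0.098765 = 0.035915, 4/11 · 0.002499 = 0.00090871, 1/11 · 0.10491 = 0.0095374, 2/11 · 0.096451 = 0.017536; summing to 0.063897.
By Bayes' rule, P(urn D | data) = (0.017536) / (0.063897) = 0.27445.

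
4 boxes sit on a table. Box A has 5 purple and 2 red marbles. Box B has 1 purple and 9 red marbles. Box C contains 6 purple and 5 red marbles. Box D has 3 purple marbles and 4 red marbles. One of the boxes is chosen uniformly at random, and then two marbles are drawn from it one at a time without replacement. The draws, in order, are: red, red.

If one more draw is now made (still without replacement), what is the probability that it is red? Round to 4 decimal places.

0.6652

For each hypothesis, P(data | H) works out to: P(data | box A) = (2/7)(1/6) = 1/21; P(data | box B) = (9/10)(8/9) = 4/5; P(data | box C) = (5/11)(4/10) = 2/11; P(data | box D) = (4/7)(3/6) = 2/7.
The prior-weighted likelihoods are 1/4 · 1/21 = 1/84, 1/4 · 4/5 = 1/5, 1/4 · 2/11 = 1/22, 1/4 · 2/7 = 1/14; summing to 217/660.
Normalising, the posterior is P(box A | data) = 0.036208, P(box B | data) = 0.60829, P(box C | data) = 0.13825, P(box D | data) = 0.21725.
Averaging over the posterior, P(red next | data) = (0)(0.036208) + (7/8)(0.60829) + (1/3)(0.13825) + (2/5)(0.21725) = 0.66524.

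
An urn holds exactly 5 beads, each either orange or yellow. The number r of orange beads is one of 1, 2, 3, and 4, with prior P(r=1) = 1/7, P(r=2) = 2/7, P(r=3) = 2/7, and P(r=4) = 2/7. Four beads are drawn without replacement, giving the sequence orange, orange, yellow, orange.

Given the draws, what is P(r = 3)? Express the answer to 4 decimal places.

For each hypothesis, P(data | H) works out to: P(data | r = 1) = (1/5)(0/4) = 0; P(data | r = 2) = (2/5)(1/4)(3/3)(0/2) = 0; P(data | r = 3) = (3/5)(2/4)(2/3)(1/2) = 1/10; P(data | r = 4) = (4/5)(3/4)(1/3)(2/2) = 1/5.
Multiplying each by its prior: 1/7 · 0 = 0, 2/7 · 0 = 0, 2/7 · 1/10 = 1/35, 2/7 · 1/5 = 2/35; these sum to 3/35.
So P(r = 3 | data) = (1/35) / (3/35) = 1/3.

0.3333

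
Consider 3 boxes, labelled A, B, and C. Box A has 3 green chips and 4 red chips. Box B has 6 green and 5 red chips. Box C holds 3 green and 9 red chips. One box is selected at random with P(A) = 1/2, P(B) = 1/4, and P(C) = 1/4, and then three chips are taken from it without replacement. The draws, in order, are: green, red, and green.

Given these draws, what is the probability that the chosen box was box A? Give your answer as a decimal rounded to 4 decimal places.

0.5429

Under each hypothesis, the probability of the observed sequence is: P(data | box A) = (3/7)(4/6)(2/5) = 0.11429; P(data | box B) = (6/11)(5/10)(5/9) = 0.15152; P(data | box C) = (3/12)(9/11)(2/10) = 0.040909.
Multiplying each by its prior: 1/2 · 0.11429 = 0.057143, 1/4 · 0.15152 = 0.037879, 1/4 · 0.040909 = 0.010227; summing to 0.10525.
By Bayes' rule, P(box A | data) = (0.057143) / (0.10525) = 0.54293.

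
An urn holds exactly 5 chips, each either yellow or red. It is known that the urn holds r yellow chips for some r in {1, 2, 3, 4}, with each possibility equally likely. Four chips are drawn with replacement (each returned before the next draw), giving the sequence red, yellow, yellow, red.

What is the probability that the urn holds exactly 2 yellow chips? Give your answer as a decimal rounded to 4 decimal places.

0.3462

Under each hypothesis, the probability of the observed sequence is: P(data | r = 1) = (4/5)(1/5)(1/5)(4/5) = 16/625; P(data | r = 2) = (3/5)(2/5)(2/5)(3/5) = 36/625; P(data | r = 3) = (2/5)(3/5)(3/5)(2/5) = 36/625; P(data | r = 4) = (1/5)(4/5)(4/5)(1/5) = 16/625.
Multiplying each by its prior: 1/4 · 16/625 = 4/625, 1/4 · 36/625 = 9/625, 1/4 · 36/625 = 9/625, 1/4 · 16/625 = 4/625; with total 26/625.
Hence P(r = 2 | data) = (9/625) / (26/625) = 9/26.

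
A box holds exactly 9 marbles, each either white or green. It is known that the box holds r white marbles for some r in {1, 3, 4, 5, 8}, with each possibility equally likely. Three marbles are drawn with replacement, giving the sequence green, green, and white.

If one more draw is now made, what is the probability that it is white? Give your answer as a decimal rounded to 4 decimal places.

0.3864

Under each hypothesis, the probability of the observed sequence is: P(data | r = 1) = (8/9)(8/9)(1/9) = 0.087791; P(data | r = 3) = (6/9)(6/9)(3/9) = 0.14815; P(data | r = 4) = (5/9)(5/9)(4/9) = 0.13717; P(data | r = 5) = (4/9)(4/9)(5/9) = 0.10974; P(data | r = 8) = (1/9)(1/9)(8/9) = 0.010974.
Multiplying each by its prior: 1/5 · 0.087791 = 0.017558, 1/5 · 0.14815 = 0.02963, 1/5 · 0.13717 = 0.027435, 1/5 · 0.10974 = 0.021948, 1/5 · 0.010974 = 0.0021948; these sum to 0.098765.
Normalising, the posterior is P(r = 1 | data) = 0.17778, P(r = 3 | data) = 0.3, P(r = 4 | data) = 0.27778, P(r = 5 | data) = 0.22222, P(r = 8 | data) = 0.022222.
Averaging over the posterior, P(white next | data) = (1/9)(0.17778) + (1/3)(0.3) + (4/9)(0.27778) + (5/9)(0.22222) + (8/9)(0.022222) = 0.38642.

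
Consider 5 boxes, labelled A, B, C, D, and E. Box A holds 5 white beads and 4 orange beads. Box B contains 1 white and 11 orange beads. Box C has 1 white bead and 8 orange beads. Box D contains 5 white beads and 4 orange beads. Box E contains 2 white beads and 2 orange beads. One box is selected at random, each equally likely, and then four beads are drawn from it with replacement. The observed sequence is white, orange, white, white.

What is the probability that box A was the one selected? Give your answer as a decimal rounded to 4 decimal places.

0.3517

Compute the likelihood of the observed sequence for each case: P(data | box A) = (5/9)(4/9)(5/9)(5/9) = 0.076208; P(data | box B) = (1/12)(11/12)(1/12)(1/12) = 0.00053048; P(data | box C) = (1/9)(8/9)(1/9)(1/9) = 0.0012193; P(data | box D) = (5/9)(4/9)(5/9)(5/9) = 0.076208; P(data | box E) = (2/4)(2/4)(2/4)(2/4) = 0.0625.
Weighting by the prior gives 1/5 · 0.076208 = 0.015242, 1/5 · 0.00053048 = 0.0001061, 1/5 · 0.0012193 = 0.00024387, 1/5 · 0.076208 = 0.015242, 1/5 · 0.0625 = 0.0125; summing to 0.043333.
Hence P(box A | data) = (0.015242) / (0.043333) = 0.35173.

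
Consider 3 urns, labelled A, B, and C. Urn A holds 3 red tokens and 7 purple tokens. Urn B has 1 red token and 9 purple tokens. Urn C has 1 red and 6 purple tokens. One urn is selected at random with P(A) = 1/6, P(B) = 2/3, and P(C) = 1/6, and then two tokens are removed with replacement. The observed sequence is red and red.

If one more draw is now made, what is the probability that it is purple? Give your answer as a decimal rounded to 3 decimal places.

0.775

Under each hypothesis, the probability of the observed sequence is: P(data | urn A) = (3/10)(3/10) = 0.09; P(data | urn B) = (1/10)(1/10) = 0.01; P(data | urn C) = (1/7)(1/7) = 0.020408.
The prior-weighted likelihoods are 1/6 · 0.09 = 0.015, 2/3 · 0.01 = 0.0066667, 1/6 · 0.020408 = 0.0034014; summing to 0.025068.
Normalising, the posterior is P(urn A | data) = 0.59837, P(urn B | data) = 0.26594, P(urn C | data) = 0.13569.
The predictive probability is P(purple next | data) = (7/10)(0.59837) + (9/10)(0.26594) + (6/7)(0.13569) = 0.77451.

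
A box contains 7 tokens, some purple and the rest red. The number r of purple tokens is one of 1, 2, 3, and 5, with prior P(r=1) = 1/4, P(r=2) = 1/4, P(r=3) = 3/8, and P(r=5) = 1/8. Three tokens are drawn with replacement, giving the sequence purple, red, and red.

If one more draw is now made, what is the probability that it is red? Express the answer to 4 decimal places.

Compute the likelihood of the observed sequence for each case: P(data | r = 1) = (1/7)(6/7)(6/7) = 36/343; P(data | r = 2) = (2/7)(5/7)(5/7) = 50/343; P(data | r = 3) = (3/7)(4/7)(4/7) = 48/343; P(data | r = 5) = (5/7)(2/7)(2/7) = 20/343.
Weighting by the prior gives 1/4 · 36/343 = 9/343, 1/4 · 50/343 = 25/686, 3/8 · 48/343 = 18/343, 1/8 · 20/343 = 5/686; with total 6/49.
Normalising, the posterior is P(r = 1 | data) = 3/14, P(r = 2 | data) = 25/84, P(r = 3 | data) = 3/7, P(r = 5 | data) = 5/84.
So P(red next | data) = Σ P(red next | H) P(H | data) = (6/7)(3/14) + (5/7)(25/84) + (4/7)(3/7) + (2/7)(5/84) = 129/196.

0.6582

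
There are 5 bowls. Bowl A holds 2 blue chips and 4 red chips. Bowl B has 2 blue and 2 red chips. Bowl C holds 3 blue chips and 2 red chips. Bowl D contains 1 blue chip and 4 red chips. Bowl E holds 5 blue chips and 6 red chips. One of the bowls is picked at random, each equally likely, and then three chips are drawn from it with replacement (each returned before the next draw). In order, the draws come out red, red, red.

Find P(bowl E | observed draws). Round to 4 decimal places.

The likelihood of the observed sequence under each hypothesis: P(data | bowl A) = (4/6)(4/6)(4/6) = 0.2963; P(data | bowl B) = (2/4)(2/4)(2/4) = 0.125; P(data | bowl C) = (2/5)(2/5)(2/5) = 0.064; P(data | bowl D) = (4/5)(4/5)(4/5) = 0.512; P(data | bowl E) = (6/11)(6/11)(6/11) = 0.16228.
Multiplying each by its prior: 1/5 · 0.2963 = 0.059259, 1/5 · 0.125 = 0.025, 1/5 · 0.064 = 0.0128, 1/5 · 0.512 = 0.1024, 1/5 · 0.16228 = 0.032457; with total 0.23192.
By Bayes' rule, P(bowl E | data) = (0.032457) / (0.23192) = 0.13995.

0.1400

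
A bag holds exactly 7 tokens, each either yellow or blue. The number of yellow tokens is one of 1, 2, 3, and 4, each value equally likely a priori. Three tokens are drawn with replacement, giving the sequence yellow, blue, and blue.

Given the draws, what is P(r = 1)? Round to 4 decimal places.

Under each hypothesis, the probability of the observed sequence is: P(data | r = 1) = (1/7)(6/7)(6/7) = 36/343; P(data | r = 2) = (2/7)(5/7)(5/7) = 50/343; P(data | r = 3) = (3/7)(4/7)(4/7) = 48/343; P(data | r = 4) = (4/7)(3/7)(3/7) = 36/343.
Multiplying each by its prior: 1/4 · 36/343 = 9/343, 1/4 · 50/343 = 25/686, 1/4 · 48/343 = 12/343, 1/4 · 36/343 = 9/343; these sum to 85/686.
Therefore the posterior P(r = 1 | data) = (9/343) / (85/686) = 18/85.

0.2118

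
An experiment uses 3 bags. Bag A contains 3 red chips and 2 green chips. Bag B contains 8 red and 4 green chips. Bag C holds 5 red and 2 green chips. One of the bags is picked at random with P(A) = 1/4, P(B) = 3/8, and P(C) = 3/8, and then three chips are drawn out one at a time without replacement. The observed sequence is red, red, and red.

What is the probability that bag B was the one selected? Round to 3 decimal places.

Compute the likelihood of the observed sequence for each case: P(data | bag A) = (3/5)(2/4)(1/3) = 0.1; P(data | bag B) = (8/12)(7/11)(6/10) = 0.25455; P(data | bag C) = (5/7)(4/6)(3/5) = 0.28571.
Weighting by the prior gives 1/4 · 0.1 = 0.025, 3/8 · 0.25455 = 0.095455, 3/8 · 0.28571 = 0.10714; these sum to 0.2276.
Therefore the posterior P(bag B | data) = (0.095455) / (0.2276) = 0.4194.

0.419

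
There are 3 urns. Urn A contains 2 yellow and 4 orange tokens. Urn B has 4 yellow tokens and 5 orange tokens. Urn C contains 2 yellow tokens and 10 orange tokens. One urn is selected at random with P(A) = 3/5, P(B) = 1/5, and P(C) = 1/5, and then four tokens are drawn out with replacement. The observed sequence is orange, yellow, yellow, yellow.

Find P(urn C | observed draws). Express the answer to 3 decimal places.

Compute the likelihood of the observed sequence for each case: P(data | urn A) = (4/6)(2/6)(2/6)(2/6) = 0.024691; P(data | urn B) = (5/9)(4/9)(4/9)(4/9) = 0.048773; P(data | urn C) = (10/12)(2/12)(2/12)(2/12) = 0.003858.
The prior-weighted likelihoods are 3/5 · 0.024691 = 0.014815, 1/5 · 0.048773 = 0.0097546, 1/5 · 0.003858 = 0.0007716; these sum to 0.025341.
Therefore the posterior P(urn C | data) = (0.0007716) / (0.025341) = 0.030449.

0.030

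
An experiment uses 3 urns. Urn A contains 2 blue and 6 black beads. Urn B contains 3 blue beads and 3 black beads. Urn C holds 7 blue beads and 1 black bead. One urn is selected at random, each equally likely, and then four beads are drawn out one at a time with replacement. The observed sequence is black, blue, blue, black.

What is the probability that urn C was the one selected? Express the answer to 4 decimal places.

0.1091

Compute the likelihood of the observed sequence for each case: P(data | urn A) = (6/8)(2/8)(2/8)(6/8) = 0.035156; P(data | urn B) = (3/6)(3/6)(3/6)(3/6) = 0.0625; P(data | urn C) = (1/8)(7/8)(7/8)(1/8) = 0.011963.
Weighting by the prior gives 1/3 · 0.035156 = 0.011719, 1/3 · 0.0625 = 0.020833, 1/3 · 0.011963 = 0.0039876; these sum to 0.03654.
Therefore the posterior P(urn C | data) = (0.0039876) / (0.03654) = 0.10913.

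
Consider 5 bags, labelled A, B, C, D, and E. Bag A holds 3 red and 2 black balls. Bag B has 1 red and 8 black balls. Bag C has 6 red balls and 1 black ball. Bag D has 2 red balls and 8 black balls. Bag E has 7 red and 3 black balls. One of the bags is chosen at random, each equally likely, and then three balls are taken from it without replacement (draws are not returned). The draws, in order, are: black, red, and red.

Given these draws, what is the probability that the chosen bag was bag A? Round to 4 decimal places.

0.3703

Under each hypothesis, the probability of the observed sequence is: P(data | bag A) = (2/5)(3/4)(2/3) = 0.2; P(data | bag B) = (8/9)(1/8)(0/7) = 0; P(data | bag C) = (1/7)(6/6)(5/5) = 0.14286; P(data | bag D) = (8/10)(2/9)(1/8) = 0.022222; P(data | bag E) = (3/10)(7/9)(6/8) = 0.175.
The prior-weighted likelihoods are 1/5 · 0.2 = 0.04, 1/5 · 0 = 0, 1/5 · 0.14286 = 0.028571, 1/5 · 0.022222 = 0.0044444, 1/5 · 0.175 = 0.035; summing to 0.10802.
Hence P(bag A | data) = (0.04) / (0.10802) = 0.37032.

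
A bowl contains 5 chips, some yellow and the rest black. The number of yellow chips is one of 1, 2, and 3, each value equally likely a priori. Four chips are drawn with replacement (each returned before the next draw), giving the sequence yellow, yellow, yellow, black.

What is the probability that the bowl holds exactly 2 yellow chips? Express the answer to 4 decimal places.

0.2927

For each hypothesis, P(data | H) works out to: P(data | r = 1) = (1/5)(1/5)(1/5)(4/5) = 0.0064; P(data | r = 2) = (2/5)(2/5)(2/5)(3/5) = 0.0384; P(data | r = 3) = (3/5)(3/5)(3/5)(2/5) = 0.0864.
Weighting by the prior gives 1/3 · 0.0064 = 0.0021333, 1/3 · 0.0384 = 0.0128, 1/3 · 0.0864 = 0.0288; these sum to 0.043733.
By Bayes' rule, P(r = 2 | data) = (0.0128) / (0.043733) = 0.29268.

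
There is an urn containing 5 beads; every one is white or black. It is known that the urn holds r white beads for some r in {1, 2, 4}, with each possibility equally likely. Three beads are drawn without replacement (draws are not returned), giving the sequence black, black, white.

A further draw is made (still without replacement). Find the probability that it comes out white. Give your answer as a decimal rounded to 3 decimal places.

0.250

Compute the likelihood of the observed sequence for each case: P(data | r = 1) = (4/5)(3/4)(1/3) = 1/5; P(data | r = 2) = (3/5)(2/4)(2/3) = 1/5; P(data | r = 4) = (1/5)(0/4) = 0.
The prior-weighted likelihoods are 1/3 · 1/5 = 1/15, 1/3 · 1/5 = 1/15, 1/3 · 0 = 0; these sum to 2/15.
The posterior is then P(r = 1 | data) = 1/2, P(r = 2 | data) = 1/2, P(r = 4 | data) = 0.
So P(white next | data) = Σ P(white next | H) P(H | data) = (0)(1/2) + (1/2)(1/2) = 1/4.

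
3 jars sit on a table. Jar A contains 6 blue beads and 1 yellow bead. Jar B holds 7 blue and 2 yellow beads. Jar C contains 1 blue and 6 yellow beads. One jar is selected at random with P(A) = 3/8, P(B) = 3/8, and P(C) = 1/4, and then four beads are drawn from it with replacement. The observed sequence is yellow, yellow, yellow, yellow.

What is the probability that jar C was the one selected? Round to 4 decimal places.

0.9921

For each hypothesis, P(data | H) works out to: P(data | jar A) = (1/7)(1/7)(1/7)(1/7) = 0.00041649; P(data | jar B) = (2/9)(2/9)(2/9)(2/9) = 0.0024387; P(data | jar C) = (6/7)(6/7)(6/7)(6/7) = 0.53978.
The prior-weighted likelihoods are 3/8 · 0.00041649 = 0.00015618, 3/8 · 0.0024387 = 0.00091449, 1/4 · 0.53978 = 0.13494; with total 0.13601.
By Bayes' rule, P(jar C | data) = (0.13494) / (0.13601) = 0.99213.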